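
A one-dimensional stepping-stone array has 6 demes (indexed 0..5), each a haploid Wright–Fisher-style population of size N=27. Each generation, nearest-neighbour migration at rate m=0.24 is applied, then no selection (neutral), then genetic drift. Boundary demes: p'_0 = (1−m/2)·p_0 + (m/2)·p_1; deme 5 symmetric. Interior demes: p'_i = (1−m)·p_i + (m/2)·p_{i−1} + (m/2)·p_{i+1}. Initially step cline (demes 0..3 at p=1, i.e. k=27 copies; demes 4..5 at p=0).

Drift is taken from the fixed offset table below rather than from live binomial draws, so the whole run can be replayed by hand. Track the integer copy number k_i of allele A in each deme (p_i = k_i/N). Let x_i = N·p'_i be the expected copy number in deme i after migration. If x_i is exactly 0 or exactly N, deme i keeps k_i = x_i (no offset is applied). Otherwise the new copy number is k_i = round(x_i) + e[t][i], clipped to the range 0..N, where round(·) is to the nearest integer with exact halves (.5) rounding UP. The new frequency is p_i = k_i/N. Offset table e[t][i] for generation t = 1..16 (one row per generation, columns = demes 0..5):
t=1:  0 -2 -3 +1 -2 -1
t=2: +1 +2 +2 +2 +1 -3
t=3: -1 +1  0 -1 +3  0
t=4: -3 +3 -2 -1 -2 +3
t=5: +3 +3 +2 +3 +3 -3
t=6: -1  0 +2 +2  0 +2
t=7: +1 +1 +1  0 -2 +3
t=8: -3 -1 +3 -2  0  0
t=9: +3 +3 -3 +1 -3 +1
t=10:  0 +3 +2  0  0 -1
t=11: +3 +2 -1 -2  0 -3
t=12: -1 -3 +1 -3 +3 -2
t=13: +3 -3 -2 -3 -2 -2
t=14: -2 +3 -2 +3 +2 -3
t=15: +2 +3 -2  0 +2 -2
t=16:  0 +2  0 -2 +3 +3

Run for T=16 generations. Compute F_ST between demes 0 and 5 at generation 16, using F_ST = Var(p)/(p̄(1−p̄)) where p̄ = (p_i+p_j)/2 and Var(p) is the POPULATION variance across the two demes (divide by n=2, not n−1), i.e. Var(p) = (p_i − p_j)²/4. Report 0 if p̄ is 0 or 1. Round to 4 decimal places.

t=0: k=[27 27 27 27 0 0]
t=1: x=[27.0000 27.0000 27.0000 23.7600 3.2400 0.0000] k=[27 27 27 25 1 0]
t=2: x=[27.0000 27.0000 26.7600 22.3600 3.7600 0.1200] k=[27 27 27 24 5 0]
t=3: x=[27.0000 27.0000 26.6400 22.0800 6.6800 0.6000] k=[27 27 27 21 10 1]
t=4: x=[27.0000 27.0000 26.2800 20.4000 10.2400 2.0800] k=[27 27 24 19 8 5]
t=5: x=[27.0000 26.6400 23.7600 18.2800 8.9600 5.3600] k=[27 27 26 21 12 2]
t=6: x=[27.0000 26.8800 25.5200 20.5200 11.8800 3.2000] k=[27 27 27 23 12 5]
t=7: x=[27.0000 27.0000 26.5200 22.1600 12.4800 5.8400] k=[27 27 27 22 10 9]
t=8: x=[27.0000 27.0000 26.4000 21.1600 11.3200 9.1200] k=[27 27 27 19 11 9]
t=9: x=[27.0000 27.0000 26.0400 19.0000 11.7200 9.2400] k=[27 27 23 20 9 10]
t=10: x=[27.0000 26.5200 23.1200 19.0400 10.4400 9.8800] k=[27 27 25 19 10 9]
t=11: x=[27.0000 26.7600 24.5200 18.6400 10.9600 9.1200] k=[27 27 24 17 11 6]
t=12: x=[27.0000 26.6400 23.5200 17.1200 11.1200 6.6000] k=[27 24 25 14 14 5]
t=13: x=[26.6400 24.4800 23.5600 15.3200 12.9200 6.0800] k=[27 21 22 12 11 4]
t=14: x=[26.2800 21.8400 20.6800 13.0800 10.2800 4.8400] k=[24 25 19 16 12 2]
t=15: x=[24.1200 24.1600 19.3600 15.8800 11.2800 3.2000] k=[26 27 17 16 13 1]
t=16: x=[26.1200 25.6800 18.0800 15.7600 11.9200 2.4400] k=[26 27 18 14 15 5]

0.6185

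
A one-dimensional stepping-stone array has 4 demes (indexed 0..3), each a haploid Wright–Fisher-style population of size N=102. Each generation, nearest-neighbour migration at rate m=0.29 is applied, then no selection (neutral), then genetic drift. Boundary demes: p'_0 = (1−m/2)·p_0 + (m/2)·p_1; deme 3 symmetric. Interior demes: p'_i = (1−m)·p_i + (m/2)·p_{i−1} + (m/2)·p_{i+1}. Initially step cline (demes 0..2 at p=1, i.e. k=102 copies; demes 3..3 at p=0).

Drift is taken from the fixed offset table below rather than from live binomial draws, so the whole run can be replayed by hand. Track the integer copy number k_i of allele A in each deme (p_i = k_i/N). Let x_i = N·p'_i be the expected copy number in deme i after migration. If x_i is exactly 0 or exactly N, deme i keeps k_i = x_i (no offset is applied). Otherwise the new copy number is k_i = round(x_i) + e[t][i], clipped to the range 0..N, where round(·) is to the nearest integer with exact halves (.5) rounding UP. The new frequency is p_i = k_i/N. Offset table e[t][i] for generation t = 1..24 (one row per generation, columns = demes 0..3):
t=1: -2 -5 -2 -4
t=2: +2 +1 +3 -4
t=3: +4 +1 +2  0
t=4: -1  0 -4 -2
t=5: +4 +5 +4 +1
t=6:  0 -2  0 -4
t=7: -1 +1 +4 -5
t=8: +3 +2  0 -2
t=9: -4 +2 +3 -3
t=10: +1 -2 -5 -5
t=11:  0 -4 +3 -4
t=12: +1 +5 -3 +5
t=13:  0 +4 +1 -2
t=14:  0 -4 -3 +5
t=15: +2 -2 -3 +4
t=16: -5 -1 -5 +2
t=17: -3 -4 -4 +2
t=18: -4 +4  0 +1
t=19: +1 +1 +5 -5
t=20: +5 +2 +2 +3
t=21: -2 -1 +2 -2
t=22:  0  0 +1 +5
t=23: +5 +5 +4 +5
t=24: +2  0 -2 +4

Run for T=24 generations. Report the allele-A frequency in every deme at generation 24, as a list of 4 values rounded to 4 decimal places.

t=0: k=[102 102 102 0]
t=1: x=[102.0000 102.0000 87.2100 14.7900] k=[102 102 85 11]
t=2: x=[102.0000 99.5350 76.7350 21.7300] k=[102 101 80 18]
t=3: x=[101.8550 98.1000 74.0550 26.9900] k=[102 99 76 27]
t=4: x=[101.5650 96.1000 72.2300 34.1050] k=[101 96 68 32]
t=5: x=[100.2750 92.6650 66.8400 37.2200] k=[102 98 71 38]
t=6: x=[101.4200 94.6650 70.1300 42.7850] k=[101 93 70 39]
t=7: x=[99.8400 90.8250 68.8400 43.4950] k=[99 92 73 38]
t=8: x=[97.9850 90.2600 70.6800 43.0750] k=[101 92 71 41]
t=9: x=[99.6950 90.2600 69.6950 45.3500] k=[96 92 73 42]
t=10: x=[95.4200 89.8250 71.2600 46.4950] k=[96 88 66 41]
t=11: x=[94.8400 85.9700 65.5650 44.6250] k=[95 82 69 41]
t=12: x=[93.1150 82.0000 66.8250 45.0600] k=[94 87 64 50]
t=13: x=[92.9850 84.6800 65.3050 52.0300] k=[93 89 66 50]
t=14: x=[92.4200 86.2450 67.0150 52.3200] k=[92 82 64 57]
t=15: x=[90.5500 80.8400 65.5950 58.0150] k=[93 79 63 62]
t=16: x=[90.9700 78.7100 65.1750 62.1450] k=[86 78 60 64]
t=17: x=[84.8400 76.5500 63.1900 63.4200] k=[82 73 59 65]
t=18: x=[80.6950 72.2750 61.9000 64.1300] k=[77 76 62 65]
t=19: x=[76.8550 74.1150 64.4650 64.5650] k=[78 75 69 60]
t=20: x=[77.5650 74.5650 68.5650 61.3050] k=[83 77 71 64]
t=21: x=[82.1300 77.0000 70.8550 65.0150] k=[80 76 73 63]
t=22: x=[79.4200 76.1450 71.9850 64.4500] k=[79 76 73 69]
t=23: x=[78.5650 76.0000 72.8550 69.5800] k=[84 81 77 75]
t=24: x=[83.5650 80.8550 77.2900 75.2900] k=[86 81 75 79]

[0.8431, 0.7941, 0.7353, 0.7745]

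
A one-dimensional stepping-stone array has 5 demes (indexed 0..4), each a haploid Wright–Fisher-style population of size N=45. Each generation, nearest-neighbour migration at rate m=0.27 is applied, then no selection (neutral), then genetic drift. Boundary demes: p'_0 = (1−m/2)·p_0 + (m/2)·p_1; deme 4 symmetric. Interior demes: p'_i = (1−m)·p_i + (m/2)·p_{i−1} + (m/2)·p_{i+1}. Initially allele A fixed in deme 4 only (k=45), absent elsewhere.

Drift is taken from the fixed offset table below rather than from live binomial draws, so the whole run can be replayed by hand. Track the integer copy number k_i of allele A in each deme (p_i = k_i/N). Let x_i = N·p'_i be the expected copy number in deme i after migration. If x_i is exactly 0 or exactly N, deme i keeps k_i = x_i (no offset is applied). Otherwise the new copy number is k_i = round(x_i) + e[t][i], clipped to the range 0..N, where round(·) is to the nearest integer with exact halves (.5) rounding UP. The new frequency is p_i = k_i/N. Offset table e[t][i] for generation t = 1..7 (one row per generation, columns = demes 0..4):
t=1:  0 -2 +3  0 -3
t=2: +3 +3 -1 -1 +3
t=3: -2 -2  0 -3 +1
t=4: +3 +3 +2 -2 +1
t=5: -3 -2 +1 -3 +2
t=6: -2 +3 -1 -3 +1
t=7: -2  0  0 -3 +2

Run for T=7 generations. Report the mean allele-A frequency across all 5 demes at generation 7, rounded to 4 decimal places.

t=0: k=[0 0 0 0 45]
t=1: x=[0.0000 0.0000 0.0000 6.0750 38.9250] k=[0 0 0 6 36]
t=2: x=[0.0000 0.0000 0.8100 9.2400 31.9500] k=[0 0 0 8 35]
t=3: x=[0.0000 0.0000 1.0800 10.5650 31.3550] k=[0 0 1 8 32]
t=4: x=[0.0000 0.1350 1.8100 10.2950 28.7600] k=[0 3 4 8 30]
t=5: x=[0.4050 2.7300 4.4050 10.4300 27.0300] k=[0 1 5 7 29]
t=6: x=[0.1350 1.4050 4.7300 9.7000 26.0300] k=[0 4 4 7 27]
t=7: x=[0.5400 3.4600 4.4050 9.2950 24.3000] k=[0 3 4 6 26]

0.1733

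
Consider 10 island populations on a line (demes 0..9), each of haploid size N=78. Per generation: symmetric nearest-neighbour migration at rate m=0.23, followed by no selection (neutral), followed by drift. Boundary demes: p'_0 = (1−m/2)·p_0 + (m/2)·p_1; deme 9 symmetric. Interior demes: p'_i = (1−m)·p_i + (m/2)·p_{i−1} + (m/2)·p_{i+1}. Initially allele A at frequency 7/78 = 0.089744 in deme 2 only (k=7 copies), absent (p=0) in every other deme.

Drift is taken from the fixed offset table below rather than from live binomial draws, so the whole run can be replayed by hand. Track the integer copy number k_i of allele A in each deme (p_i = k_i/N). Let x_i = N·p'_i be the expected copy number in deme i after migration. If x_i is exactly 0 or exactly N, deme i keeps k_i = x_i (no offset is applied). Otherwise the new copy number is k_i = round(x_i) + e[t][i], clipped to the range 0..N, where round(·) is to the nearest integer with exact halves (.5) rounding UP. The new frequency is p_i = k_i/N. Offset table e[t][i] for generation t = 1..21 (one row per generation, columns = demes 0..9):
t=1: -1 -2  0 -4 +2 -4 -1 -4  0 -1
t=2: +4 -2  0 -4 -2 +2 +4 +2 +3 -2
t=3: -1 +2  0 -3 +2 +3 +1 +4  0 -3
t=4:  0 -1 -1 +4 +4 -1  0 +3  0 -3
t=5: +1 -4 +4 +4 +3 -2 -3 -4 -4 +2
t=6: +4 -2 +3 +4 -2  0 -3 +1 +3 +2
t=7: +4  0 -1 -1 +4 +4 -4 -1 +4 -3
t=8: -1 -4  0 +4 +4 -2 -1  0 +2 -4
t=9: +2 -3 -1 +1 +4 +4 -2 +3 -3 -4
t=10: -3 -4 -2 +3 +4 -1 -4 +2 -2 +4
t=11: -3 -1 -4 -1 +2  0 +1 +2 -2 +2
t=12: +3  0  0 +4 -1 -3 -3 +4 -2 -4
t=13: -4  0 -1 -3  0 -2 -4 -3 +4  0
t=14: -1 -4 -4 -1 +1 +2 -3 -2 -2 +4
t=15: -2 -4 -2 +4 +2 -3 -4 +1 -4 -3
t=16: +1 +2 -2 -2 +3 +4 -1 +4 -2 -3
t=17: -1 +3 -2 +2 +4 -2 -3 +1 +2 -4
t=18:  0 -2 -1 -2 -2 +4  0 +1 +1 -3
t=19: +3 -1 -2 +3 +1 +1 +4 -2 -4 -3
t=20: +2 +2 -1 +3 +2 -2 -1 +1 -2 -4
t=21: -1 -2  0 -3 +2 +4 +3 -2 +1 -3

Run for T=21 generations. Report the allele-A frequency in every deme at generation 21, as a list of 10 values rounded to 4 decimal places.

[0.0000, 0.0000, 0.0256, 0.1282, 0.2051, 0.1667, 0.1154, 0.0128, 0.0128, 0.0000]

t=0: k=[0 0 7 0 0 0 0 0 0 0]
t=1: x=[0.0000 0.8050 5.3900 0.8050 0.0000 0.0000 0.0000 0.0000 0.0000 0.0000] k=[0 0 5 0 0 0 0 0 0 0]
t=2: x=[0.0000 0.5750 3.8500 0.5750 0.0000 0.0000 0.0000 0.0000 0.0000 0.0000] k=[0 0 4 0 0 0 0 0 0 0]
t=3: x=[0.0000 0.4600 3.0800 0.4600 0.0000 0.0000 0.0000 0.0000 0.0000 0.0000] k=[0 2 3 0 0 0 0 0 0 0]
t=4: x=[0.2300 1.8850 2.5400 0.3450 0.0000 0.0000 0.0000 0.0000 0.0000 0.0000] k=[0 1 2 4 0 0 0 0 0 0]
t=5: x=[0.1150 1.0000 2.1150 3.3100 0.4600 0.0000 0.0000 0.0000 0.0000 0.0000] k=[1 0 6 7 3 0 0 0 0 0]
t=6: x=[0.8850 0.8050 5.4250 6.4250 3.1150 0.3450 0.0000 0.0000 0.0000 0.0000] k=[5 0 8 10 1 0 0 0 0 0]
t=7: x=[4.4250 1.4950 7.3100 8.7350 1.9200 0.1150 0.0000 0.0000 0.0000 0.0000] k=[8 1 6 8 6 4 0 0 0 0]
t=8: x=[7.1950 2.3800 5.6550 7.5400 6.0000 3.7700 0.4600 0.0000 0.0000 0.0000] k=[6 0 6 12 10 2 0 0 0 0]
t=9: x=[5.3100 1.3800 6.0000 11.0800 9.3100 2.6900 0.2300 0.0000 0.0000 0.0000] k=[7 0 5 12 13 7 0 0 0 0]
t=10: x=[6.1950 1.3800 5.2300 11.3100 12.1950 6.8850 0.8050 0.0000 0.0000 0.0000] k=[3 0 3 14 16 6 0 0 0 0]
t=11: x=[2.6550 0.6900 3.9200 12.9650 14.6200 6.4600 0.6900 0.0000 0.0000 0.0000] k=[0 0 0 12 17 6 2 0 0 0]
t=12: x=[0.0000 0.0000 1.3800 11.1950 15.1600 6.8050 2.2300 0.2300 0.0000 0.0000] k=[0 0 1 15 14 4 0 4 0 0]
t=13: x=[0.0000 0.1150 2.4950 13.2750 12.9650 4.6900 0.9200 3.0800 0.4600 0.0000] k=[0 0 1 10 13 3 0 0 4 0]
t=14: x=[0.0000 0.1150 1.9200 9.3100 11.5050 3.8050 0.3450 0.4600 3.0800 0.4600] k=[0 0 0 8 13 6 0 0 1 4]
t=15: x=[0.0000 0.0000 0.9200 7.6550 11.6200 6.1150 0.6900 0.1150 1.2300 3.6550] k=[0 0 0 12 14 3 0 1 0 1]
t=16: x=[0.0000 0.0000 1.3800 10.8500 12.5050 3.9200 0.4600 0.7700 0.2300 0.8850] k=[0 0 0 9 16 8 0 5 0 0]
t=17: x=[0.0000 0.0000 1.0350 8.7700 14.2750 8.0000 1.4950 3.8500 0.5750 0.0000] k=[0 0 0 11 18 6 0 5 3 0]
t=18: x=[0.0000 0.0000 1.2650 10.5400 15.8150 6.6900 1.2650 4.1950 2.8850 0.3450] k=[0 0 0 9 14 11 1 5 4 0]
t=19: x=[0.0000 0.0000 1.0350 8.5400 13.0800 10.1950 2.6100 4.4250 3.6550 0.4600] k=[0 0 0 12 14 11 7 2 0 0]
t=20: x=[0.0000 0.0000 1.3800 10.8500 13.4250 10.8850 6.8850 2.3450 0.2300 0.0000] k=[0 0 0 14 15 9 6 3 0 0]
t=21: x=[0.0000 0.0000 1.6100 12.5050 14.1950 9.3450 6.0000 3.0000 0.3450 0.0000] k=[0 0 2 10 16 13 9 1 1 0]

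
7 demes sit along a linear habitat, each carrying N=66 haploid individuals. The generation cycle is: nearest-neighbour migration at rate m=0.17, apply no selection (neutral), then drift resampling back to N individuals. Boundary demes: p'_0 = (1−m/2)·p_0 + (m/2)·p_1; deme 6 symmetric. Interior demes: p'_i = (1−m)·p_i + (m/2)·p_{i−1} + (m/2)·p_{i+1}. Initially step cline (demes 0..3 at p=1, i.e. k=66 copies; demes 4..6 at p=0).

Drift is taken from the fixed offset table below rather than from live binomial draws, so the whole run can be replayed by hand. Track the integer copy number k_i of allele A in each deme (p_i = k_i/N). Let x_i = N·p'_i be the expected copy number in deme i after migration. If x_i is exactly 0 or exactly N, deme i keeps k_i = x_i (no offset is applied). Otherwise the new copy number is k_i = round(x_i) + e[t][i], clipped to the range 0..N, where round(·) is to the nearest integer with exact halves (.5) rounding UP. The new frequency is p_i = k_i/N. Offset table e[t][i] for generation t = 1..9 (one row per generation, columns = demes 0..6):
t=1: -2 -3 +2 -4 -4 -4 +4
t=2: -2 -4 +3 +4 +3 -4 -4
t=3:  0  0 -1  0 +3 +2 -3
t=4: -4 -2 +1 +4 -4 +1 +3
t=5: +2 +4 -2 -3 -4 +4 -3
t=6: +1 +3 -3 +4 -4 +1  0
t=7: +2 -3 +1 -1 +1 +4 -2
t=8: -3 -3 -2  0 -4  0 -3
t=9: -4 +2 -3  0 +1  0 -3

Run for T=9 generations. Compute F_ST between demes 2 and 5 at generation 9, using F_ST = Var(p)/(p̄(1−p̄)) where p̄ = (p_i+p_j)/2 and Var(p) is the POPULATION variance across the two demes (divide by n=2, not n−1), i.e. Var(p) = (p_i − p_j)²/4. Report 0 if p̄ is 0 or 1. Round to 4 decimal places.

0.3687

t=0: k=[66 66 66 66 0 0 0]
t=1: x=[66.0000 66.0000 66.0000 60.3900 5.6100 0.0000 0.0000] k=[66 66 66 56 2 0 0]
t=2: x=[66.0000 66.0000 65.1500 52.2600 6.4200 0.1700 0.0000] k=[66 66 66 56 9 0 0]
t=3: x=[66.0000 66.0000 65.1500 52.8550 12.2300 0.7650 0.0000] k=[66 66 64 53 15 3 0]
t=4: x=[66.0000 65.8300 63.2350 50.7050 17.2100 3.7650 0.2550] k=[66 64 64 55 13 5 3]
t=5: x=[65.8300 64.1700 63.2350 52.1950 15.8900 5.5100 3.1700] k=[66 66 61 49 12 10 0]
t=6: x=[66.0000 65.5750 60.4050 46.8750 14.9750 9.3200 0.8500] k=[66 66 57 51 11 10 1]
t=7: x=[66.0000 65.2350 57.2550 48.1100 14.3150 9.3200 1.7650] k=[66 62 58 47 15 13 0]
t=8: x=[65.6600 62.0000 57.4050 45.2150 17.5500 12.0650 1.1050] k=[63 59 55 45 14 12 0]
t=9: x=[62.6600 59.0000 54.4900 43.2150 16.4650 11.1500 1.0200] k=[59 61 51 43 17 11 0]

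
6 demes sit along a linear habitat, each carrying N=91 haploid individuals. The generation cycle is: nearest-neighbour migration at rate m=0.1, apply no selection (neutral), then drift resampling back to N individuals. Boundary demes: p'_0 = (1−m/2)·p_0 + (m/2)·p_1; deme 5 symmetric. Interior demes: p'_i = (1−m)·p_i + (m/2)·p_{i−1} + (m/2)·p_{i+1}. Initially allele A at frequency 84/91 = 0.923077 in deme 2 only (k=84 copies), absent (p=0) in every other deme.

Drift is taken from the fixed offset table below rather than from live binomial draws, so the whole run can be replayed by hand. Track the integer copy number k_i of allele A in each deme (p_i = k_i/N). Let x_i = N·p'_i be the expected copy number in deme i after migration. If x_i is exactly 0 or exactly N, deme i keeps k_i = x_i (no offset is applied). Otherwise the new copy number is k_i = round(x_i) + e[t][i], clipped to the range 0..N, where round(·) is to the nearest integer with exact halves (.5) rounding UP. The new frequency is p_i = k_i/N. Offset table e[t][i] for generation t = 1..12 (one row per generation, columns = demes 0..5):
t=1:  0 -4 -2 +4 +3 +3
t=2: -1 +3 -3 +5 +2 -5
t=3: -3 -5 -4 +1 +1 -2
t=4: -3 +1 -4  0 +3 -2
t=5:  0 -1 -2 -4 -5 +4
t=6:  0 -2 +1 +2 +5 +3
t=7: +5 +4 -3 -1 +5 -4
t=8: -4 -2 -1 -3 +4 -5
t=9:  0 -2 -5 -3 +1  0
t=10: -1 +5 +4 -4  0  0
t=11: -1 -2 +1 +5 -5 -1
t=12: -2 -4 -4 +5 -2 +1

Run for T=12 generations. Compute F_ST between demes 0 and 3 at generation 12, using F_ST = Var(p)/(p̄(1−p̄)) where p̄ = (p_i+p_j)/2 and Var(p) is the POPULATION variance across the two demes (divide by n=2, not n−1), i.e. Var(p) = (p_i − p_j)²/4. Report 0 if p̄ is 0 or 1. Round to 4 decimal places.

0.1447

t=0: k=[0 0 84 0 0 0]
t=1: x=[0.0000 4.2000 75.6000 4.2000 0.0000 0.0000] k=[0 0 74 8 0 0]
t=2: x=[0.0000 3.7000 67.0000 10.9000 0.4000 0.0000] k=[0 7 64 16 2 0]
t=3: x=[0.3500 9.5000 58.7500 17.7000 2.6000 0.1000] k=[0 5 55 19 4 0]
t=4: x=[0.2500 7.2500 50.7000 20.0500 4.5500 0.2000] k=[0 8 47 20 8 0]
t=5: x=[0.4000 9.5500 43.7000 20.7500 8.2000 0.4000] k=[0 9 42 17 3 4]
t=6: x=[0.4500 10.2000 39.1000 17.5500 3.7500 3.9500] k=[0 8 40 20 9 7]
t=7: x=[0.4000 9.2000 37.4000 20.4500 9.4500 7.1000] k=[5 13 34 19 14 3]
t=8: x=[5.4000 13.6500 32.2000 19.5000 13.7000 3.5500] k=[1 12 31 17 18 0]
t=9: x=[1.5500 12.4000 29.3500 17.7500 17.0500 0.9000] k=[2 10 24 15 18 1]
t=10: x=[2.4000 10.3000 22.8500 15.6000 17.0000 1.8500] k=[1 15 27 12 17 2]
t=11: x=[1.7000 14.9000 25.6500 13.0000 16.0000 2.7500] k=[1 13 27 18 11 2]
t=12: x=[1.6000 13.1000 25.8500 18.1000 10.9000 2.4500] k=[0 9 22 23 9 3]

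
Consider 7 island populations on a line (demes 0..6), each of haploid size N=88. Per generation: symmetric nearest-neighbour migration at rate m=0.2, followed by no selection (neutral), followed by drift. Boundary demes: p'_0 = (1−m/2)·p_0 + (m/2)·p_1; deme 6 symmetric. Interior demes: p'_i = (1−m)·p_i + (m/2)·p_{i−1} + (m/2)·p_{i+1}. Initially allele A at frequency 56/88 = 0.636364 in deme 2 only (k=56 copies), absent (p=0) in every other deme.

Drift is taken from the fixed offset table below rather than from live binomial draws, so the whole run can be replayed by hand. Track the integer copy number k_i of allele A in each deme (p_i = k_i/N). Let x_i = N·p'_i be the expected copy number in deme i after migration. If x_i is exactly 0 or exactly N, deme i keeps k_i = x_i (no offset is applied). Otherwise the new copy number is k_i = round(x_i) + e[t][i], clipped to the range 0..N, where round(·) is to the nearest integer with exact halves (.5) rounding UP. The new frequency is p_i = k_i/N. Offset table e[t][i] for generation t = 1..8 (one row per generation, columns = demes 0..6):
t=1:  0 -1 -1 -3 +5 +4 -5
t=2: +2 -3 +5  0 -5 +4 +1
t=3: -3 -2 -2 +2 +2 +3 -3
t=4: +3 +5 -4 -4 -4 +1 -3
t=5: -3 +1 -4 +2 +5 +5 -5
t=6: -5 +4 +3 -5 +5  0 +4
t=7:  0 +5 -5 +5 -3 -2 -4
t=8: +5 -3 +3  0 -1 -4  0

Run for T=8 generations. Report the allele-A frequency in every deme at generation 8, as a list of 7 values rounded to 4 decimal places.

[0.1023, 0.1705, 0.1932, 0.1477, 0.0795, 0.0000, 0.0114]

t=0: k=[0 0 56 0 0 0 0]
t=1: x=[0.0000 5.6000 44.8000 5.6000 0.0000 0.0000 0.0000] k=[0 5 44 3 0 0 0]
t=2: x=[0.5000 8.4000 36.0000 6.8000 0.3000 0.0000 0.0000] k=[3 5 41 7 0 0 0]
t=3: x=[3.2000 8.4000 34.0000 9.7000 0.7000 0.0000 0.0000] k=[0 6 32 12 3 0 0]
t=4: x=[0.6000 8.0000 27.4000 13.1000 3.6000 0.3000 0.0000] k=[4 13 23 9 0 1 0]
t=5: x=[4.9000 13.1000 20.6000 9.5000 1.0000 0.8000 0.1000] k=[2 14 17 12 6 6 0]
t=6: x=[3.2000 13.1000 16.2000 11.9000 6.6000 5.4000 0.6000] k=[0 17 19 7 12 5 5]
t=7: x=[1.7000 15.5000 17.6000 8.7000 10.8000 5.7000 5.0000] k=[2 21 13 14 8 4 1]
t=8: x=[3.9000 18.3000 13.9000 13.3000 8.2000 4.1000 1.3000] k=[9 15 17 13 7 0 1]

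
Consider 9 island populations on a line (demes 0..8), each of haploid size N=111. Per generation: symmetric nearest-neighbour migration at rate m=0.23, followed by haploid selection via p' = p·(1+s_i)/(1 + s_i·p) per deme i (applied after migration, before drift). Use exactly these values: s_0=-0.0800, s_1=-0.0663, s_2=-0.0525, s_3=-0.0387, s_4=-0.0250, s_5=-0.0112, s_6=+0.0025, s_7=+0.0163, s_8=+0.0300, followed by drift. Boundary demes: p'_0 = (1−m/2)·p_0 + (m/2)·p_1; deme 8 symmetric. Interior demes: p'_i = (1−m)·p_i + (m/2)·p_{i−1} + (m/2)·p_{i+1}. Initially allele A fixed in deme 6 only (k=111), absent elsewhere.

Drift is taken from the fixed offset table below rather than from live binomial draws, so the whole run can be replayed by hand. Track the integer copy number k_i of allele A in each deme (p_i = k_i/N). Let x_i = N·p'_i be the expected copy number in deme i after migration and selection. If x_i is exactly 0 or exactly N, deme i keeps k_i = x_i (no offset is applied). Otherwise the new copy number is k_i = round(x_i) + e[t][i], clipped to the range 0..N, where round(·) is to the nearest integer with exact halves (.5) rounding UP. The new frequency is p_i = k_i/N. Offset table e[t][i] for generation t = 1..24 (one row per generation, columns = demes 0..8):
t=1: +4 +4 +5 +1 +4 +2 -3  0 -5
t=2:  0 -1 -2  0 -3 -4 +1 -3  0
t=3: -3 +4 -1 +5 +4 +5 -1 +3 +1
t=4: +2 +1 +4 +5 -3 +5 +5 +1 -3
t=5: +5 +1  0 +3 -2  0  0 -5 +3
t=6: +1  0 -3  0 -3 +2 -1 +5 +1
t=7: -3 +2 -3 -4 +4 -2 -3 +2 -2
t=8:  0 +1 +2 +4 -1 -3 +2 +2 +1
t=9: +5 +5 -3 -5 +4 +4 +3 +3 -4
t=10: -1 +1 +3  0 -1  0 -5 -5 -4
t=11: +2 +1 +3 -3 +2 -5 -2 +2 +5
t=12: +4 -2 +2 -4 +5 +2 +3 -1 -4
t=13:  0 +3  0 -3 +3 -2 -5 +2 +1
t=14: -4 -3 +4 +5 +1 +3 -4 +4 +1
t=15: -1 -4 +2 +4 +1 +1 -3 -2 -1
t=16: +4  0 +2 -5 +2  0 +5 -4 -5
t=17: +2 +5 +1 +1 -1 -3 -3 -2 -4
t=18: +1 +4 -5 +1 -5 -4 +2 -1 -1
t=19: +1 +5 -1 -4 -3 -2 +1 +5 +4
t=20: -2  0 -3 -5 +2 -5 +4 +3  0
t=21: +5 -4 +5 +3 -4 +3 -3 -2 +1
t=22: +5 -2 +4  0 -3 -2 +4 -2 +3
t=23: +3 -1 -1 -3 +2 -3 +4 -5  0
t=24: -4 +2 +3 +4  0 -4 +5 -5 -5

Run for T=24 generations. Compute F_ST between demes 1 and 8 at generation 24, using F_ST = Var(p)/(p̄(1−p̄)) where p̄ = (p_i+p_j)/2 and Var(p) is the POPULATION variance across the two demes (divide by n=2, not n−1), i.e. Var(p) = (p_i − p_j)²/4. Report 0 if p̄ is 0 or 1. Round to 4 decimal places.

t=0: k=[0 0 0 0 0 0 111 0 0]
t=1: x=[0.0000 0.0000 0.0000 0.0000 0.0000 12.6383 85.5191 12.9488 0.0000] k=[0 0 0 0 0 15 83 13 0]
t=2: x=[0.0000 0.0000 0.0000 0.0000 1.6825 20.9032 67.1962 19.8168 1.5392] k=[0 0 0 0 0 17 68 17 2]
t=3: x=[0.0000 0.0000 0.0000 0.0000 1.9070 20.7195 56.3393 21.4181 3.8329] k=[0 0 0 0 6 26 55 24 5]
t=4: x=[0.0000 0.0000 0.0000 0.6635 7.4325 26.8053 48.1681 25.6979 7.3862] k=[0 0 0 6 4 32 53 27 4]
t=5: x=[0.0000 0.0000 0.6540 4.8921 7.2760 30.9430 47.6629 27.6796 6.8321] k=[0 0 1 8 5 31 48 23 10]
t=6: x=[0.0000 0.1074 1.6026 6.6007 8.1419 29.7192 43.2359 24.6890 11.8032] k=[0 0 0 7 5 32 42 30 13]
t=7: x=[0.0000 0.0000 0.7630 5.7461 8.1419 29.7988 39.5335 29.7760 15.3416] k=[0 0 0 2 12 28 37 32 13]
t=8: x=[0.0000 0.0000 0.2179 2.8099 12.4082 26.9644 35.4502 30.7481 15.5766] k=[0 0 2 7 11 24 37 33 17]
t=9: x=[0.0000 0.2148 2.2244 6.6345 11.7660 23.7888 35.1049 31.9869 19.3069] k=[0 5 0 2 16 28 38 35 15]
t=10: x=[0.5292 3.6030 0.7630 3.2530 15.4306 27.5361 36.5662 33.4215 17.7361] k=[0 5 4 3 14 28 32 28 14]
t=11: x=[0.5292 4.0346 3.7972 4.2169 14.0317 26.6214 31.1359 27.1805 16.0108] k=[3 5 7 1 16 22 29 29 21]
t=12: x=[2.9785 4.6825 5.7774 3.2868 14.6402 21.9162 28.2475 28.4205 22.4446] k=[7 3 8 0 20 24 31 27 18]
t=13: x=[6.0453 3.7766 6.1825 3.0989 17.7787 24.1316 29.7894 26.7519 19.5057] k=[6 7 6 0 21 22 25 29 21]
t=14: x=[5.6507 6.3468 5.1534 2.9881 18.3096 22.0304 25.1636 27.9568 22.4446] k=[2 3 9 8 19 25 21 32 23]
t=15: x=[1.9488 3.3451 7.7950 9.0466 18.0392 23.6398 22.7702 30.0530 24.5963] k=[1 0 10 13 19 25 20 28 24]
t=16: x=[0.8147 1.1820 8.7503 12.8885 18.6046 23.5255 21.5383 26.9486 25.0283] k=[5 1 11 8 21 24 27 23 20]
t=17: x=[4.1905 2.4408 9.0467 9.4918 19.4407 23.7888 26.2450 23.4123 20.8408] k=[6 7 10 10 18 21 23 21 17]
t=18: x=[5.6507 6.7799 9.1901 10.5375 17.0563 20.6947 22.5849 21.0444 17.8993] k=[7 11 4 12 12 17 25 20 17]
t=19: x=[6.9003 9.1427 5.4392 10.6925 12.2954 17.1808 23.5513 20.4989 17.7820] k=[8 14 4 7 9 15 25 25 22]
t=20: x=[8.0452 11.4369 5.2201 6.6345 9.2432 15.3107 23.8968 24.9665 22.8772] k=[6 11 2 2 11 10 28 28 23]
t=21: x=[6.0778 8.8169 2.8798 2.9206 9.6251 12.0634 25.9797 27.7602 24.1285] k=[11 5 8 6 6 15 23 26 25]
t=22: x=[9.5562 5.6553 7.0600 6.0019 6.8700 14.7404 22.4697 25.8593 25.6940] k=[15 4 11 6 4 13 26 24 29]
t=23: x=[12.7625 5.6882 9.1566 6.1130 5.1395 13.3273 24.3224 25.1178 29.0545] k=[16 5 8 3 7 10 28 20 29]
t=24: x=[13.7017 6.1962 6.7308 3.8843 6.7233 11.6074 25.0584 22.2412 28.5879] k=[10 8 10 8 7 8 30 17 24]

0.0421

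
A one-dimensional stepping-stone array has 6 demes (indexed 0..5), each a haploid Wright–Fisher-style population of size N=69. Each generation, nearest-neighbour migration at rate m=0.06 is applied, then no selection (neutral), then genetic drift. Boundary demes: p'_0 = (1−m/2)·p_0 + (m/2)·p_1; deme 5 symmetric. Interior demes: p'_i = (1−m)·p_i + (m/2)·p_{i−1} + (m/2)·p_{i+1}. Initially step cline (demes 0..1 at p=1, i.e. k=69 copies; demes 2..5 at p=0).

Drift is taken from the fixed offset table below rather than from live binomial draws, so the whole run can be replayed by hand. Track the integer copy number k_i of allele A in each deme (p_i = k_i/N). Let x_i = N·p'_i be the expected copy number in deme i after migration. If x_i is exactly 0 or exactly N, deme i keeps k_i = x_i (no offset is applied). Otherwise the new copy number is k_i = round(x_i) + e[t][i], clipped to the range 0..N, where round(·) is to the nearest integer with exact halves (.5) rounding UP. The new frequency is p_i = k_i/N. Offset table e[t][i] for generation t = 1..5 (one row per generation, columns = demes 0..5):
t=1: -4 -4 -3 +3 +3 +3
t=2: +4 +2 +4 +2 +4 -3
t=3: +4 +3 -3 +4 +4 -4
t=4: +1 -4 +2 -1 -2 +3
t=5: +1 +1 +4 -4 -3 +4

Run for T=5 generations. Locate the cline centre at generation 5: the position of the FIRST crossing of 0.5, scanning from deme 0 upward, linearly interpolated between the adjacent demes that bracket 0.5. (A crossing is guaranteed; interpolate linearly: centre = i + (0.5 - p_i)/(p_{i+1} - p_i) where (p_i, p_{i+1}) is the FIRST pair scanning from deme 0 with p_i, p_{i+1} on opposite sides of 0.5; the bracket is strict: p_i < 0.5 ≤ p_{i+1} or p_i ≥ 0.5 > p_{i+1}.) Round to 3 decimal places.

1.534

t=0: k=[69 69 0 0 0 0]
t=1: x=[69.0000 66.9300 2.0700 0.0000 0.0000 0.0000] k=[69 63 0 0 0 0]
t=2: x=[68.8200 61.2900 1.8900 0.0000 0.0000 0.0000] k=[69 63 6 0 0 0]
t=3: x=[68.8200 61.4700 7.5300 0.1800 0.0000 0.0000] k=[69 64 5 4 0 0]
t=4: x=[68.8500 62.3800 6.7400 3.9100 0.1200 0.0000] k=[69 58 9 3 0 0]
t=5: x=[68.6700 56.8600 10.2900 3.0900 0.0900 0.0000] k=[69 58 14 0 0 0]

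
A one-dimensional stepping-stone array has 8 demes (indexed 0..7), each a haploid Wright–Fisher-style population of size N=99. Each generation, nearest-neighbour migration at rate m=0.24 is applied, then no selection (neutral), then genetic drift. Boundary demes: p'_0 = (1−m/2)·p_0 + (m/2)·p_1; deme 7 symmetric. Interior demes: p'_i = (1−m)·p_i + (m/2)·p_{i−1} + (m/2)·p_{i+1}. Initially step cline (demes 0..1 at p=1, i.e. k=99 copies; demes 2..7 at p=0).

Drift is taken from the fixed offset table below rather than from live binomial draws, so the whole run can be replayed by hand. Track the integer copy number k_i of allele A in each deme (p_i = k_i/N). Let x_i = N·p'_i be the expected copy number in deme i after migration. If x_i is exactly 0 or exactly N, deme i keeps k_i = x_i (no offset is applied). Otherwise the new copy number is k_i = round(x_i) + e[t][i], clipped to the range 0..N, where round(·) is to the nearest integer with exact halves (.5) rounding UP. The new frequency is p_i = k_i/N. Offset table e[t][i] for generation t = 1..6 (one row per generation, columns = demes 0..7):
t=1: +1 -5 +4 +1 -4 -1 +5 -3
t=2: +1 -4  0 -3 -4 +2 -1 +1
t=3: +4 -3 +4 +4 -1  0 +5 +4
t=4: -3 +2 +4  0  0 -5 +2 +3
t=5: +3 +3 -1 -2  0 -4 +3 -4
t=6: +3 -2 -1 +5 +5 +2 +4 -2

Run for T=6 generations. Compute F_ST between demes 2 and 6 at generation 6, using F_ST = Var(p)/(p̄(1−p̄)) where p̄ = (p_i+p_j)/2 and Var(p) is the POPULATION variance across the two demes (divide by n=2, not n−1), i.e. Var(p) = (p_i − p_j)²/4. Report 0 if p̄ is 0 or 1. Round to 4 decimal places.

0.2147

t=0: k=[99 99 0 0 0 0 0 0]
t=1: x=[99.0000 87.1200 11.8800 0.0000 0.0000 0.0000 0.0000 0.0000] k=[99 82 16 0 0 0 0 0]
t=2: x=[96.9600 76.1200 22.0000 1.9200 0.0000 0.0000 0.0000 0.0000] k=[98 72 22 0 0 0 0 0]
t=3: x=[94.8800 69.1200 25.3600 2.6400 0.0000 0.0000 0.0000 0.0000] k=[99 66 29 7 0 0 0 0]
t=4: x=[95.0400 65.5200 30.8000 8.8000 0.8400 0.0000 0.0000 0.0000] k=[92 68 35 9 1 0 0 0]
t=5: x=[89.1200 66.9200 35.8400 11.1600 1.8400 0.1200 0.0000 0.0000] k=[92 70 35 9 2 0 0 0]
t=6: x=[89.3600 68.4400 36.0800 11.2800 2.6000 0.2400 0.0000 0.0000] k=[92 66 35 16 8 2 0 0]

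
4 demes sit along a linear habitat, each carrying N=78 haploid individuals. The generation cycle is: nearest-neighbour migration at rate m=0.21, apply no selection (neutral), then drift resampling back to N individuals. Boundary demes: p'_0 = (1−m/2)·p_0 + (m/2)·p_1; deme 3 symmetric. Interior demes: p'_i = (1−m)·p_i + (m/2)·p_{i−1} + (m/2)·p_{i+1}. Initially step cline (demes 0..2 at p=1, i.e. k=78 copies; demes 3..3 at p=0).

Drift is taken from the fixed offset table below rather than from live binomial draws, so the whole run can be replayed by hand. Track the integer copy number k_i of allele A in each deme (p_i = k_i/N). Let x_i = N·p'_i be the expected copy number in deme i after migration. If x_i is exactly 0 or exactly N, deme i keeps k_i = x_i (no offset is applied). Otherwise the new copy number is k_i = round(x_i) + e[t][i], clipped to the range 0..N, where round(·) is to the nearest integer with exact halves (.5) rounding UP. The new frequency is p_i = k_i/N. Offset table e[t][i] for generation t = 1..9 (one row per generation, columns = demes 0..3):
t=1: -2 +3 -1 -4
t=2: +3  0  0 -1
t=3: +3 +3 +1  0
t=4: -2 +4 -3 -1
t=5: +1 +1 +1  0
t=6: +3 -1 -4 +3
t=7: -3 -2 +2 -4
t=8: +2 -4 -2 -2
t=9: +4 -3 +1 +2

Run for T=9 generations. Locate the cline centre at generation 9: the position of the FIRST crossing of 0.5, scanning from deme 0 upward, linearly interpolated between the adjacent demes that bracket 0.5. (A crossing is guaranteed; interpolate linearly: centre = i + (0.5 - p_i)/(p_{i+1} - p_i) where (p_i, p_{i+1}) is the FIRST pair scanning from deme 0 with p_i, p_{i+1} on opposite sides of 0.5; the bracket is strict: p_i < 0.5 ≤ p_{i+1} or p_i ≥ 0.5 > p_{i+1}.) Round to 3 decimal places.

t=0: k=[78 78 78 0]
t=1: x=[78.0000 78.0000 69.8100 8.1900] k=[78 78 69 4]
t=2: x=[78.0000 77.0550 63.1200 10.8250] k=[78 77 63 10]
t=3: x=[77.8950 75.6350 58.9050 15.5650] k=[78 78 60 16]
t=4: x=[78.0000 76.1100 57.2700 20.6200] k=[78 78 54 20]
t=5: x=[78.0000 75.4800 52.9500 23.5700] k=[78 76 54 24]
t=6: x=[77.7900 73.9000 53.1600 27.1500] k=[78 73 49 30]
t=7: x=[77.4750 71.0050 49.5250 31.9950] k=[74 69 52 28]
t=8: x=[73.4750 67.7400 51.2650 30.5200] k=[75 64 49 29]
t=9: x=[73.8450 63.5800 48.4750 31.1000] k=[78 61 49 33]

2.625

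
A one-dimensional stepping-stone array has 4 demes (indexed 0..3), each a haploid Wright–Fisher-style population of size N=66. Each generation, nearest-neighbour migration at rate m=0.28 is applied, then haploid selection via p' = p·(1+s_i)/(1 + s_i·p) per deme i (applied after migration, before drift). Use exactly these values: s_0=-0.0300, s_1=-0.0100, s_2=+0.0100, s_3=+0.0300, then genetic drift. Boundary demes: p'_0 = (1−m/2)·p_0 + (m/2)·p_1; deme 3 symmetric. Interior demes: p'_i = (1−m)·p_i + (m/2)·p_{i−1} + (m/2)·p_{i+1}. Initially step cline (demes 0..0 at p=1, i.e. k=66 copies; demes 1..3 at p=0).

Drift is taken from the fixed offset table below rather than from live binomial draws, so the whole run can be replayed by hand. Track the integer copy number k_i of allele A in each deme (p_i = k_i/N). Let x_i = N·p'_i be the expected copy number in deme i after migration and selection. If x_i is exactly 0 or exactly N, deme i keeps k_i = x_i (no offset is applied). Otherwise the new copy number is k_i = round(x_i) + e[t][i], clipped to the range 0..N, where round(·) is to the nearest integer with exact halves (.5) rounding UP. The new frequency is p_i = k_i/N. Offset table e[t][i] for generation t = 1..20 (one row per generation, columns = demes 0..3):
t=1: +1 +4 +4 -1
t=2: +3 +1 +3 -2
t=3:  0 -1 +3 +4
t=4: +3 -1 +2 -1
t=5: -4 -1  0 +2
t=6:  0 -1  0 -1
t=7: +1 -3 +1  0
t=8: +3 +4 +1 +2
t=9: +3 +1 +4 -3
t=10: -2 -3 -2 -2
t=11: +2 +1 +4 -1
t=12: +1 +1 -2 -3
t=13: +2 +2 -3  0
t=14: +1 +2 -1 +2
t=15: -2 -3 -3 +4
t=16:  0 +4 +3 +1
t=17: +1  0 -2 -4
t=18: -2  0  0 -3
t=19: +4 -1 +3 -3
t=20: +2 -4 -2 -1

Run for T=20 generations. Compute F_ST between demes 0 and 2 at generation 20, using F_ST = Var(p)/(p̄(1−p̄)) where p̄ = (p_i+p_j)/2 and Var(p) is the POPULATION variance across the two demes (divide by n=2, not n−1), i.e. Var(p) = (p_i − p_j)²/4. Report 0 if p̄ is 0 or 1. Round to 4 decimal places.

0.0293

t=0: k=[66 0 0 0]
t=1: x=[56.5153 9.1604 0.0000 0.0000] k=[58 13 0 0]
t=2: x=[51.3559 17.3512 1.8377 0.0000] k=[54 18 5 0]
t=3: x=[48.5722 21.0756 6.1755 0.7208] k=[49 20 9 5]
t=4: x=[44.5008 22.3711 10.0646 5.7124] k=[48 21 12 5]
t=5: x=[43.7732 23.3681 12.3798 6.1427] k=[40 22 12 8]
t=6: x=[36.9857 22.9693 12.9432 8.7826] k=[37 22 13 8]
t=7: x=[34.3987 22.6901 13.6675 8.9257] k=[35 20 15 9]
t=8: x=[32.3975 21.2549 14.9749 10.0901] k=[35 25 16 12]
t=9: x=[33.0975 24.9838 16.8244 12.8634] k=[36 26 21 10]
t=10: x=[34.0983 26.5404 20.2996 11.8242] k=[32 24 18 10]
t=11: x=[30.3800 24.1260 17.8493 11.3960] k=[32 25 22 10]
t=12: x=[30.5197 25.4028 20.8818 11.9669] k=[32 26 19 9]
t=13: x=[30.6594 25.7021 18.7131 10.6616] k=[33 28 16 11]
t=14: x=[31.7979 26.8598 17.1058 11.9872] k=[33 29 16 14]
t=15: x=[31.9377 27.5785 17.6684 14.6135] k=[30 25 15 19]
t=16: x=[28.8046 24.1459 17.0857 18.8353] k=[29 28 20 20]
t=17: x=[28.3663 26.8598 21.2632 20.4144] k=[29 27 19 16]
t=18: x=[28.2269 26.0015 19.8378 16.7873] k=[26 26 20 14]
t=19: x=[25.5216 25.0037 20.1390 15.1828] k=[30 24 23 12]
t=20: x=[28.6651 24.5449 21.7448 13.8609] k=[31 21 20 13]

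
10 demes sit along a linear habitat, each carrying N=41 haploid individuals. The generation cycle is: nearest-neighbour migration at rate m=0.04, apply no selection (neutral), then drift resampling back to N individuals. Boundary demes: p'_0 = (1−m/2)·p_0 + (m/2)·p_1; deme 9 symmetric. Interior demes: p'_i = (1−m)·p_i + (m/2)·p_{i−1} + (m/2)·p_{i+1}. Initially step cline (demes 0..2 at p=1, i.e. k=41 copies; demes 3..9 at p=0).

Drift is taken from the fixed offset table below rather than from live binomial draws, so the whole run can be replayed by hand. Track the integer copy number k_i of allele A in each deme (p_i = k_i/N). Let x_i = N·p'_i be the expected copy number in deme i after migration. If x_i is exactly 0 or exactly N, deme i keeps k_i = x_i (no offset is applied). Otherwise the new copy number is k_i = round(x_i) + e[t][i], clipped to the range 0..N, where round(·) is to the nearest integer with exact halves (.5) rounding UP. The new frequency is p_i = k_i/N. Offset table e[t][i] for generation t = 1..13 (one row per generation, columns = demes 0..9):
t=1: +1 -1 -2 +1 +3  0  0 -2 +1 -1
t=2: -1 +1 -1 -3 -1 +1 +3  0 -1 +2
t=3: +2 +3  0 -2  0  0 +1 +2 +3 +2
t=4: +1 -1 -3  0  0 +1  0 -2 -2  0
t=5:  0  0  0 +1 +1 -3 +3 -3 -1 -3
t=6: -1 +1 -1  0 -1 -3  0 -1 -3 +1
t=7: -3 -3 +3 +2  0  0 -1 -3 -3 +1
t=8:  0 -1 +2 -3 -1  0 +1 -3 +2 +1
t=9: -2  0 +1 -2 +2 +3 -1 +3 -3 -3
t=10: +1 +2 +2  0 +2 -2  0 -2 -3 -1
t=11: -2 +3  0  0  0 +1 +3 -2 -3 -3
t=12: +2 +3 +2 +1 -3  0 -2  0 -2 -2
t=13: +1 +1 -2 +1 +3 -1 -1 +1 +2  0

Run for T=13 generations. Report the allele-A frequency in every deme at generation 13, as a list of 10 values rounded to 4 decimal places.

[0.9024, 1.0000, 0.8293, 0.1951, 0.0976, 0.0000, 0.0000, 0.0000, 0.0000, 0.0000]

t=0: k=[41 41 41 0 0 0 0 0 0 0]
t=1: x=[41.0000 41.0000 40.1800 0.8200 0.0000 0.0000 0.0000 0.0000 0.0000 0.0000] k=[41 41 38 2 0 0 0 0 0 0]
t=2: x=[41.0000 40.9400 37.3400 2.6800 0.0400 0.0000 0.0000 0.0000 0.0000 0.0000] k=[41 41 36 0 0 0 0 0 0 0]
t=3: x=[41.0000 40.9000 35.3800 0.7200 0.0000 0.0000 0.0000 0.0000 0.0000 0.0000] k=[41 41 35 0 0 0 0 0 0 0]
t=4: x=[41.0000 40.8800 34.4200 0.7000 0.0000 0.0000 0.0000 0.0000 0.0000 0.0000] k=[41 40 31 1 0 0 0 0 0 0]
t=5: x=[40.9800 39.8400 30.5800 1.5800 0.0200 0.0000 0.0000 0.0000 0.0000 0.0000] k=[41 40 31 3 1 0 0 0 0 0]
t=6: x=[40.9800 39.8400 30.6200 3.5200 1.0200 0.0200 0.0000 0.0000 0.0000 0.0000] k=[40 41 30 4 0 0 0 0 0 0]
t=7: x=[40.0200 40.7600 29.7000 4.4400 0.0800 0.0000 0.0000 0.0000 0.0000 0.0000] k=[37 38 33 6 0 0 0 0 0 0]
t=8: x=[37.0200 37.8800 32.5600 6.4200 0.1200 0.0000 0.0000 0.0000 0.0000 0.0000] k=[37 37 35 3 0 0 0 0 0 0]
t=9: x=[37.0000 36.9600 34.4000 3.5800 0.0600 0.0000 0.0000 0.0000 0.0000 0.0000] k=[35 37 35 2 2 0 0 0 0 0]
t=10: x=[35.0400 36.9200 34.3800 2.6600 1.9600 0.0400 0.0000 0.0000 0.0000 0.0000] k=[36 39 36 3 4 0 0 0 0 0]
t=11: x=[36.0600 38.8800 35.4000 3.6800 3.9000 0.0800 0.0000 0.0000 0.0000 0.0000] k=[34 41 35 4 4 1 0 0 0 0]
t=12: x=[34.1400 40.7400 34.5000 4.6200 3.9400 1.0400 0.0200 0.0000 0.0000 0.0000] k=[36 41 37 6 1 1 0 0 0 0]
t=13: x=[36.1000 40.8200 36.4600 6.5200 1.1000 0.9800 0.0200 0.0000 0.0000 0.0000] k=[37 41 34 8 4 0 0 0 0 0]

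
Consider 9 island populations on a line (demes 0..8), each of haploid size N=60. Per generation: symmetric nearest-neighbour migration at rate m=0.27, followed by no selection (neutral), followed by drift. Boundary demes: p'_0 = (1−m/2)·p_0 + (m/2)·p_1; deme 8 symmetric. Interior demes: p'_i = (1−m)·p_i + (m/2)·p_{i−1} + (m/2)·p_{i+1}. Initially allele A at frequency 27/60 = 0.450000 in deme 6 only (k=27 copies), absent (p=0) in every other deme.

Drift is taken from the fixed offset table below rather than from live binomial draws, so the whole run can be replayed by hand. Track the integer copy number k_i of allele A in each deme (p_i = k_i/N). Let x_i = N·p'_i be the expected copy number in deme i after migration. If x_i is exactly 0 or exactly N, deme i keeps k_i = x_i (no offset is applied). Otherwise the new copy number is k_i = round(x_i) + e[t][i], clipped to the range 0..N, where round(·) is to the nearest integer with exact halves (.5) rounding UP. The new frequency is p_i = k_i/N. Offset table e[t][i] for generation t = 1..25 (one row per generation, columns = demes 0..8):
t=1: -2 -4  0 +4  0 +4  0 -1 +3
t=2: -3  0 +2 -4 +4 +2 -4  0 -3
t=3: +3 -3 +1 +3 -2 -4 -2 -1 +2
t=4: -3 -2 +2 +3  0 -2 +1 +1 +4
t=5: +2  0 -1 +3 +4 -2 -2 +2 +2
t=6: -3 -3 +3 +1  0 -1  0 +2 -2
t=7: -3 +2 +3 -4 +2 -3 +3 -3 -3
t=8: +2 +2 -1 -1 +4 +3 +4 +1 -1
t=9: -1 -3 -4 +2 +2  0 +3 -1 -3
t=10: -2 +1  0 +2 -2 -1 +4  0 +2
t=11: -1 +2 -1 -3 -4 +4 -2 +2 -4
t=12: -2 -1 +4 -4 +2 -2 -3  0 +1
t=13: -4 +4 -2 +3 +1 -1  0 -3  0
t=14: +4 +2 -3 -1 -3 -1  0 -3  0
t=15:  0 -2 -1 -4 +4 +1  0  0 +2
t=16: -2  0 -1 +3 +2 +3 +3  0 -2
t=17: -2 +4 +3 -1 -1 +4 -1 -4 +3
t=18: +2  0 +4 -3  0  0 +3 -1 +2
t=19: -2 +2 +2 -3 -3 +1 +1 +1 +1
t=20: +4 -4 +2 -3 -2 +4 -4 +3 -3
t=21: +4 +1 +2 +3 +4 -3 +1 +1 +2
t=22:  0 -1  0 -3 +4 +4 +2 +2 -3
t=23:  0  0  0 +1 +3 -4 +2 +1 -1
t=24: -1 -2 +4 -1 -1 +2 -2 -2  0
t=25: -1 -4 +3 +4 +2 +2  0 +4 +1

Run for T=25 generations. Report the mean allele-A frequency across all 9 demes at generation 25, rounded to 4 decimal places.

t=0: k=[0 0 0 0 0 0 27 0 0]
t=1: x=[0.0000 0.0000 0.0000 0.0000 0.0000 3.6450 19.7100 3.6450 0.0000] k=[0 0 0 0 0 8 20 3 0]
t=2: x=[0.0000 0.0000 0.0000 0.0000 1.0800 8.5400 16.0850 4.8900 0.4050] k=[0 0 0 0 5 11 12 5 0]
t=3: x=[0.0000 0.0000 0.0000 0.6750 5.1350 10.3250 10.9200 5.2700 0.6750] k=[0 0 0 4 3 6 9 4 3]
t=4: x=[0.0000 0.0000 0.5400 3.3250 3.5400 6.0000 7.9200 4.5400 3.1350] k=[0 0 3 6 4 4 9 6 7]
t=5: x=[0.0000 0.4050 3.0000 5.3250 4.2700 4.6750 7.9200 6.5400 6.8650] k=[0 0 2 8 8 3 6 9 9]
t=6: x=[0.0000 0.2700 2.5400 7.1900 7.3250 4.0800 6.0000 8.5950 9.0000] k=[0 0 6 8 7 3 6 11 7]
t=7: x=[0.0000 0.8100 5.4600 7.5950 6.5950 3.9450 6.2700 9.7850 7.5400] k=[0 3 8 4 9 1 9 7 5]
t=8: x=[0.4050 3.2700 6.7850 5.2150 7.2450 3.1600 7.6500 7.0000 5.2700] k=[2 5 6 4 11 6 12 8 4]
t=9: x=[2.4050 4.7300 5.5950 5.2150 9.3800 7.4850 10.6500 8.0000 4.5400] k=[1 2 2 7 11 7 14 7 2]
t=10: x=[1.1350 1.8650 2.6750 6.8650 9.9200 8.4850 12.1100 7.2700 2.6750] k=[0 3 3 9 8 7 16 7 5]
t=11: x=[0.4050 2.5950 3.8100 8.0550 8.0000 8.3500 13.5700 7.9450 5.2700] k=[0 5 3 5 4 12 12 10 1]
t=12: x=[0.6750 4.0550 3.5400 4.5950 5.2150 10.9200 11.7300 9.0550 2.2150] k=[0 3 8 1 7 9 9 9 3]
t=13: x=[0.4050 3.2700 6.3800 2.7550 6.4600 8.7300 9.0000 8.1900 3.8100] k=[0 7 4 6 7 8 9 5 4]
t=14: x=[0.9450 5.6500 4.6750 5.8650 7.0000 8.0000 8.3250 5.4050 4.1350] k=[5 8 2 5 4 7 8 2 4]
t=15: x=[5.4050 6.7850 3.2150 4.4600 4.5400 6.7300 7.0550 3.0800 3.7300] k=[5 5 2 0 9 8 7 3 6]
t=16: x=[5.0000 4.5950 2.1350 1.4850 7.6500 8.0000 6.5950 3.9450 5.5950] k=[3 5 1 4 10 11 10 4 4]
t=17: x=[3.2700 4.1900 1.9450 4.4050 9.3250 10.7300 9.3250 4.8100 4.0000] k=[1 8 5 3 8 15 8 1 7]
t=18: x=[1.9450 6.6500 5.1350 3.9450 8.2700 13.1100 8.0000 2.7550 6.1900] k=[4 7 9 1 8 13 11 2 8]
t=19: x=[4.4050 6.8650 7.6500 3.0250 7.7300 12.0550 10.0550 4.0250 7.1900] k=[2 9 10 0 5 13 11 5 8]
t=20: x=[2.9450 8.1900 8.5150 2.0250 5.4050 11.6500 10.4600 6.2150 7.5950] k=[7 4 11 0 3 16 6 9 5]
t=21: x=[6.5950 5.3500 8.5700 1.8900 4.3500 12.8950 7.7550 8.0550 5.5400] k=[11 6 11 5 8 10 9 9 8]
t=22: x=[10.3250 7.3500 9.5150 6.2150 7.8650 9.5950 9.1350 8.8650 8.1350] k=[10 6 10 3 12 14 11 11 5]
t=23: x=[9.4600 7.0800 8.5150 5.1600 11.0550 13.3250 11.4050 10.1900 5.8100] k=[9 7 9 6 14 9 13 11 5]
t=24: x=[8.7300 7.5400 8.3250 7.4850 12.2450 10.2150 12.1900 10.4600 5.8100] k=[8 6 12 6 11 12 10 8 6]
t=25: x=[7.7300 7.0800 10.3800 7.4850 10.4600 11.5950 10.0000 8.0000 6.2700] k=[7 3 13 11 12 14 10 12 7]

0.1648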